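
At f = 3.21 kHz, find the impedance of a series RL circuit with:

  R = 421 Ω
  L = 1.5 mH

Step 1 — Angular frequency: ω = 2π·f = 2π·3210 = 2.017e+04 rad/s.
Step 2 — Component impedances:
  R: Z = R = 421 Ω
  L: Z = jωL = j·2.017e+04·0.0015 = 0 + j30.25 Ω
Step 3 — Series combination: Z_total = R + L = 421 + j30.25 Ω = 422.1∠4.1° Ω.

Z = 421 + j30.25 Ω = 422.1∠4.1° Ω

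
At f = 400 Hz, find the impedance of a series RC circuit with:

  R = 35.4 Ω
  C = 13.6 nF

Step 1 — Angular frequency: ω = 2π·f = 2π·400 = 2513 rad/s.
Step 2 — Component impedances:
  R: Z = R = 35.4 Ω
  C: Z = 1/(jωC) = -j/(ω·C) = 0 - j2.926e+04 Ω
Step 3 — Series combination: Z_total = R + C = 35.4 - j2.926e+04 Ω = 2.926e+04∠-89.9° Ω.

Z = 35.4 - j2.926e+04 Ω = 2.926e+04∠-89.9° Ω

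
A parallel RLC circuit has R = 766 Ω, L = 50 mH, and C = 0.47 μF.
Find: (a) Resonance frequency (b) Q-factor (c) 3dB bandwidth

Step 1 — Resonance: ω₀ = 1/√(LC) = 1/√(0.05·4.7e-07) = 6523 rad/s.
Step 2 — f₀ = ω₀/(2π) = 1038 Hz.
Step 3 — Parallel Q: Q = R/(ω₀L) = 766/(6523·0.05) = 2.349.
Step 4 — Bandwidth: Δω = ω₀/Q = 2778 rad/s; BW = Δω/(2π) = 442.1 Hz.

(a) f₀ = 1038 Hz  (b) Q = 2.349  (c) BW = 442.1 Hz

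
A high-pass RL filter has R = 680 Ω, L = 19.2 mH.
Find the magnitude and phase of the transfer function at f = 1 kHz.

Step 1 — Angular frequency: ω = 2π·1000 = 6283 rad/s.
Step 2 — Transfer function: H(jω) = jωL/(R + jωL).
Step 3 — Numerator jωL = j·120.6; denominator R + jωL = 680 + j120.6.
Step 4 — H = 0.03051 + j0.172.
Step 5 — Magnitude: |H| = 0.1747 (-15.2 dB); phase: φ = 79.9°.

|H| = 0.1747 (-15.2 dB), φ = 79.9°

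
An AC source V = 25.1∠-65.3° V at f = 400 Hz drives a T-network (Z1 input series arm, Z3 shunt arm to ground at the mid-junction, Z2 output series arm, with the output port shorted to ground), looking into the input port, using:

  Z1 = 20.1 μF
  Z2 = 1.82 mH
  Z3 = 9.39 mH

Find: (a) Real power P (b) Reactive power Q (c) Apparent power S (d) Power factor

Step 1 — Angular frequency: ω = 2π·f = 2π·400 = 2513 rad/s.
Step 2 — Component impedances:
  Z1: Z = 1/(jωC) = -j/(ω·C) = 0 - j19.8 Ω
  Z2: Z = jωL = j·2513·0.00182 = 0 + j4.574 Ω
  Z3: Z = jωL = j·2513·0.00939 = 0 + j23.6 Ω
Step 3 — With the output port shorted to ground, the output series arm Z2 runs from the junction to ground; the shunt arm Z3 also runs from the junction to ground. They appear in parallel: Z3 || Z2 = 0 + j3.832 Ω.
Step 4 — Series with input arm Z1: Z_in = Z1 + (Z3 || Z2) = 0 - j15.96 Ω = 15.96∠-90.0° Ω.
Step 5 — Source phasor: V = 25.1∠-65.3° V = 10.49 - j22.8 V.
Step 6 — Current: I = V / Z = 1.428 + j0.657 A = 1.572∠24.7° A.
Step 7 — Complex power: S = V·I* = 0 - j39.46 VA.
Step 8 — Real power: P = Re(S) = 0 W.
Step 9 — Reactive power: Q = Im(S) = -39.46 VAR.
Step 10 — Apparent power: |S| = 39.46 VA.
Step 11 — Power factor: PF = P/|S| = 0 (leading).

(a) P = 0 W  (b) Q = -39.46 VAR  (c) S = 39.46 VA  (d) PF = 0 (leading)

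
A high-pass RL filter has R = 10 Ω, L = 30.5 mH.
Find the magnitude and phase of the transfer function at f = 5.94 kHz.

Step 1 — Angular frequency: ω = 2π·5940 = 3.732e+04 rad/s.
Step 2 — Transfer function: H(jω) = jωL/(R + jωL).
Step 3 — Numerator jωL = j·1138; denominator R + jωL = 10 + j1138.
Step 4 — H = 0.9999 + j0.008784.
Step 5 — Magnitude: |H| = 1 (-0.0 dB); phase: φ = 0.5°.

|H| = 1 (-0.0 dB), φ = 0.5°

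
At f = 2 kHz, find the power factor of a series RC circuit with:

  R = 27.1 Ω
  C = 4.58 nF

Step 1 — Angular frequency: ω = 2π·f = 2π·2000 = 1.257e+04 rad/s.
Step 2 — Component impedances:
  R: Z = R = 27.1 Ω
  C: Z = 1/(jωC) = -j/(ω·C) = 0 - j1.737e+04 Ω
Step 3 — Series combination: Z_total = R + C = 27.1 - j1.737e+04 Ω = 1.738e+04∠-89.9° Ω.
Step 4 — Power factor: PF = cos(φ) = Re(Z)/|Z| = 27.1/17375 = 0.00156.
Step 5 — Type: Im(Z) = -1.737e+04 ⇒ leading (phase φ = -89.9°).

PF = 0.00156 (leading, φ = -89.9°)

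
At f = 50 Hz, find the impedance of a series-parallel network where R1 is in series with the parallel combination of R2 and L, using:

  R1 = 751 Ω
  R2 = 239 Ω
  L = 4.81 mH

Step 1 — Angular frequency: ω = 2π·f = 2π·50 = 314.2 rad/s.
Step 2 — Component impedances:
  R1: Z = R = 751 Ω
  R2: Z = R = 239 Ω
  L: Z = jωL = j·314.2·0.00481 = 0 + j1.511 Ω
Step 3 — Parallel branch: R2 || L = 1/(1/R2 + 1/L) = 0.009554 + j1.511 Ω.
Step 4 — Series with R1: Z_total = R1 + (R2 || L) = 751 + j1.511 Ω = 751∠0.1° Ω.

Z = 751 + j1.511 Ω = 751∠0.1° Ω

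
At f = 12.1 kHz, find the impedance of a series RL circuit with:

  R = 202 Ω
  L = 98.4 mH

Step 1 — Angular frequency: ω = 2π·f = 2π·1.21e+04 = 7.603e+04 rad/s.
Step 2 — Component impedances:
  R: Z = R = 202 Ω
  L: Z = jωL = j·7.603e+04·0.0984 = 0 + j7481 Ω
Step 3 — Series combination: Z_total = R + L = 202 + j7481 Ω = 7484∠88.5° Ω.

Z = 202 + j7481 Ω = 7484∠88.5° Ω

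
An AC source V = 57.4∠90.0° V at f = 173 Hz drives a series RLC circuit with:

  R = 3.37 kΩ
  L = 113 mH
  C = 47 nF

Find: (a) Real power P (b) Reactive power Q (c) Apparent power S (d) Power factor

Step 1 — Angular frequency: ω = 2π·f = 2π·173 = 1087 rad/s.
Step 2 — Component impedances:
  R: Z = R = 3370 Ω
  L: Z = jωL = j·1087·0.113 = 0 + j122.8 Ω
  C: Z = 1/(jωC) = -j/(ω·C) = 0 - j1.957e+04 Ω
Step 3 — Series combination: Z_total = R + L + C = 3370 - j1.945e+04 Ω = 1.974e+04∠-80.2° Ω.
Step 4 — Source phasor: V = 57.4∠90.0° V = 0 + j57.4 V.
Step 5 — Current: I = V / Z = -0.002865 + j0.0004964 A = 0.002908∠170.2° A.
Step 6 — Complex power: S = V·I* = 0.02849 - j0.1645 VA.
Step 7 — Real power: P = Re(S) = 0.02849 W.
Step 8 — Reactive power: Q = Im(S) = -0.1645 VAR.
Step 9 — Apparent power: |S| = 0.1669 VA.
Step 10 — Power factor: PF = P/|S| = 0.1707 (leading).

(a) P = 0.02849 W  (b) Q = -0.1645 VAR  (c) S = 0.1669 VA  (d) PF = 0.1707 (leading)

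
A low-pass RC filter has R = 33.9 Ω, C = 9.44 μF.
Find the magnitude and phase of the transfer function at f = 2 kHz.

Step 1 — Angular frequency: ω = 2π·2000 = 1.257e+04 rad/s.
Step 2 — Transfer function: H(jω) = 1/(1 + jωRC).
Step 3 — Denominator: 1 + jωRC = 1 + j·1.257e+04·33.9·9.44e-06 = 1 + j4.021.
Step 4 — H = 0.05823 - j0.2342.
Step 5 — Magnitude: |H| = 0.2413 (-12.3 dB); phase: φ = -76.0°.

|H| = 0.2413 (-12.3 dB), φ = -76.0°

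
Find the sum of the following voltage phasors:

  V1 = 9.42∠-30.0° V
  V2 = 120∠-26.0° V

Step 1 — Convert each phasor to rectangular form:
  V1 = 9.42·(cos(-30.0°) + j·sin(-30.0°)) = 8.158 - j4.71 V
  V2 = 120·(cos(-26.0°) + j·sin(-26.0°)) = 107.9 - j52.6 V
Step 2 — Sum components: V_total = 116 - j57.31 V.
Step 3 — Convert to polar: |V_total| = 129.4 V, ∠V_total = -26.3°.

V_total = 129.4∠-26.3° V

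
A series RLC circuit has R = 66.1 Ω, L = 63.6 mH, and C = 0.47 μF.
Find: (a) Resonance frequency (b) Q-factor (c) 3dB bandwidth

Step 1 — Resonance: ω₀ = 1/√(LC) = 1/√(0.0636·4.7e-07) = 5784 rad/s.
Step 2 — f₀ = ω₀/(2π) = 920.5 Hz.
Step 3 — Series Q: Q = ω₀L/R = 5784·0.0636/66.1 = 5.565.
Step 4 — Bandwidth: Δω = ω₀/Q = 1039 rad/s; BW = Δω/(2π) = 165.4 Hz.

(a) f₀ = 920.5 Hz  (b) Q = 5.565  (c) BW = 165.4 Hz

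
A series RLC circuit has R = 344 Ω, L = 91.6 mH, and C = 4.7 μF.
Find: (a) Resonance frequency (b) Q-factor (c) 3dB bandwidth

Step 1 — Resonance condition Im(Z)=0 gives ω₀ = 1/√(LC).
Step 2 — ω₀ = 1/√(0.0916·4.7e-06) = 1524 rad/s.
Step 3 — f₀ = ω₀/(2π) = 242.6 Hz.
Step 4 — Series Q: Q = ω₀L/R = 1524·0.0916/344 = 0.4058.
Step 5 — 3dB bandwidth: Δω = ω₀/Q = 3755 rad/s; BW = Δω/(2π) = 597.7 Hz.

(a) f₀ = 242.6 Hz  (b) Q = 0.4058  (c) BW = 597.7 Hz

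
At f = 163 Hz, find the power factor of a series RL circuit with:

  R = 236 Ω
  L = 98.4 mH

Step 1 — Angular frequency: ω = 2π·f = 2π·163 = 1024 rad/s.
Step 2 — Component impedances:
  R: Z = R = 236 Ω
  L: Z = jωL = j·1024·0.0984 = 0 + j100.8 Ω
Step 3 — Series combination: Z_total = R + L = 236 + j100.8 Ω = 256.6∠23.1° Ω.
Step 4 — Power factor: PF = cos(φ) = Re(Z)/|Z| = 236/256.6 = 0.9197.
Step 5 — Type: Im(Z) = 100.8 ⇒ lagging (phase φ = 23.1°).

PF = 0.9197 (lagging, φ = 23.1°)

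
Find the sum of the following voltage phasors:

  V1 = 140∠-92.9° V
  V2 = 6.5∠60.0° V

Step 1 — Convert each phasor to rectangular form:
  V1 = 140·(cos(-92.9°) + j·sin(-92.9°)) = -7.083 - j139.8 V
  V2 = 6.5·(cos(60.0°) + j·sin(60.0°)) = 3.25 + j5.629 V
Step 2 — Sum components: V_total = -3.833 - j134.2 V.
Step 3 — Convert to polar: |V_total| = 134.2 V, ∠V_total = -91.6°.

V_total = 134.2∠-91.6° V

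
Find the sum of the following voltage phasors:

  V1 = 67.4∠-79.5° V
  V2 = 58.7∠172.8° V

Step 1 — Convert each phasor to rectangular form:
  V1 = 67.4·(cos(-79.5°) + j·sin(-79.5°)) = 12.28 - j66.27 V
  V2 = 58.7·(cos(172.8°) + j·sin(172.8°)) = -58.24 + j7.357 V
Step 2 — Sum components: V_total = -45.95 - j58.91 V.
Step 3 — Convert to polar: |V_total| = 74.72 V, ∠V_total = -128.0°.

V_total = 74.72∠-128.0° V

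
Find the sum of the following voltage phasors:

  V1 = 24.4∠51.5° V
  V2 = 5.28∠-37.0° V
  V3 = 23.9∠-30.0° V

Step 1 — Convert each phasor to rectangular form:
  V1 = 24.4·(cos(51.5°) + j·sin(51.5°)) = 15.19 + j19.1 V
  V2 = 5.28·(cos(-37.0°) + j·sin(-37.0°)) = 4.217 - j3.178 V
  V3 = 23.9·(cos(-30.0°) + j·sin(-30.0°)) = 20.7 - j11.95 V
Step 2 — Sum components: V_total = 40.1 + j3.968 V.
Step 3 — Convert to polar: |V_total| = 40.3 V, ∠V_total = 5.7°.

V_total = 40.3∠5.7° V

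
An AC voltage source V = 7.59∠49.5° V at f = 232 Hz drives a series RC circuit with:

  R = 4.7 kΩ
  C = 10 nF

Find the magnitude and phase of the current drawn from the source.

Step 1 — Angular frequency: ω = 2π·f = 2π·232 = 1458 rad/s.
Step 2 — Component impedances:
  R: Z = R = 4700 Ω
  C: Z = 1/(jωC) = -j/(ω·C) = 0 - j6.86e+04 Ω
Step 3 — Series combination: Z_total = R + C = 4700 - j6.86e+04 Ω = 6.876e+04∠-86.1° Ω.
Step 4 — Source phasor: V = 7.59∠49.5° V = 4.929 + j5.771 V.
Step 5 — Ohm's law: I = V / Z_total = (4.929 + j5.771) / (4700 - j6.86e+04) = -7.884e-05 + j7.726e-05 A.
Step 6 — Convert to polar: |I| = 0.0001104 A, ∠I = 135.6°.

I = 0.0001104∠135.6° A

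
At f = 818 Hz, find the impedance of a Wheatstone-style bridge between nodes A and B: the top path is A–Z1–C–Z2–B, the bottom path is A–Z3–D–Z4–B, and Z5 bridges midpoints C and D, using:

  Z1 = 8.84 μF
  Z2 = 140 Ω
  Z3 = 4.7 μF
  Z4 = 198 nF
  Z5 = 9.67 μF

Step 1 — Angular frequency: ω = 2π·f = 2π·818 = 5140 rad/s.
Step 2 — Component impedances:
  Z1: Z = 1/(jωC) = -j/(ω·C) = 0 - j22.01 Ω
  Z2: Z = R = 140 Ω
  Z3: Z = 1/(jωC) = -j/(ω·C) = 0 - j41.4 Ω
  Z4: Z = 1/(jωC) = -j/(ω·C) = 0 - j982.7 Ω
  Z5: Z = 1/(jωC) = -j/(ω·C) = 0 - j20.12 Ω
Step 3 — Bridge requires nodal analysis (the Z5 bridge couples midpoints C and D, so the two paths cannot be reduced to a simple series/parallel combination). Setting node B to ground and injecting 1 A at node A, the 3-node admittance system at A, C, D solves to V_A = Z_AB = 135.8 - j35.24 Ω = 140.3∠-14.5° Ω.

Z = 135.8 - j35.24 Ω = 140.3∠-14.5° Ω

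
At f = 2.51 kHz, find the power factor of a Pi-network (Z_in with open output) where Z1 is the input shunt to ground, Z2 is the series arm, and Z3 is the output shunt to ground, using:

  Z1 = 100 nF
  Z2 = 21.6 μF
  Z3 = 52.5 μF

Step 1 — Angular frequency: ω = 2π·f = 2π·2510 = 1.577e+04 rad/s.
Step 2 — Component impedances:
  Z1: Z = 1/(jωC) = -j/(ω·C) = 0 - j634.1 Ω
  Z2: Z = 1/(jωC) = -j/(ω·C) = 0 - j2.936 Ω
  Z3: Z = 1/(jωC) = -j/(ω·C) = 0 - j1.208 Ω
Step 3 — With open output, the series arm Z2 and the output shunt Z3 appear in series to ground: Z2 + Z3 = 0 - j4.143 Ω.
Step 4 — Parallel with input shunt Z1: Z_in = Z1 || (Z2 + Z3) = 0 - j4.116 Ω = 4.116∠-90.0° Ω.
Step 5 — Power factor: PF = cos(φ) = Re(Z)/|Z| = 0/4.116 = 0.
Step 6 — Type: Im(Z) = -4.116 ⇒ leading (phase φ = -90.0°).

PF = 0 (leading, φ = -90.0°)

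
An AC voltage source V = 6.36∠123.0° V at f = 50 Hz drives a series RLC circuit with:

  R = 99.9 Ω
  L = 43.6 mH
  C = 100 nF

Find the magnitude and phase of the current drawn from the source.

Step 1 — Angular frequency: ω = 2π·f = 2π·50 = 314.2 rad/s.
Step 2 — Component impedances:
  R: Z = R = 99.9 Ω
  L: Z = jωL = j·314.2·0.0436 = 0 + j13.7 Ω
  C: Z = 1/(jωC) = -j/(ω·C) = 0 - j3.183e+04 Ω
Step 3 — Series combination: Z_total = R + L + C = 99.9 - j3.182e+04 Ω = 3.182e+04∠-89.8° Ω.
Step 4 — Source phasor: V = 6.36∠123.0° V = -3.464 + j5.334 V.
Step 5 — Ohm's law: I = V / Z_total = (-3.464 + j5.334) / (99.9 - j3.182e+04) = -0.000168 - j0.0001083 A.
Step 6 — Convert to polar: |I| = 0.0001999 A, ∠I = -147.2°.

I = 0.0001999∠-147.2° A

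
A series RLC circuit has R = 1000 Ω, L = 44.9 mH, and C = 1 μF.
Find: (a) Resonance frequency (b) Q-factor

Step 1 — Resonance condition Im(Z)=0 gives ω₀ = 1/√(LC).
Step 2 — ω₀ = 1/√(0.0449·1e-06) = 4719 rad/s.
Step 3 — f₀ = ω₀/(2π) = 751.1 Hz.
Step 4 — Series Q: Q = ω₀L/R = 4719·0.0449/1000 = 0.2119.

(a) f₀ = 751.1 Hz  (b) Q = 0.2119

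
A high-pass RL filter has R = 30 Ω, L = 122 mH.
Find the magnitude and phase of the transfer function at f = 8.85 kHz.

Step 1 — Angular frequency: ω = 2π·8850 = 5.561e+04 rad/s.
Step 2 — Transfer function: H(jω) = jωL/(R + jωL).
Step 3 — Numerator jωL = j·6784; denominator R + jωL = 30 + j6784.
Step 4 — H = 1 + j0.004422.
Step 5 — Magnitude: |H| = 1 (-0.0 dB); phase: φ = 0.3°.

|H| = 1 (-0.0 dB), φ = 0.3°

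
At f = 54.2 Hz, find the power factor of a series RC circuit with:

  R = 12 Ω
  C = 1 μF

Step 1 — Angular frequency: ω = 2π·f = 2π·54.2 = 340.5 rad/s.
Step 2 — Component impedances:
  R: Z = R = 12 Ω
  C: Z = 1/(jωC) = -j/(ω·C) = 0 - j2936 Ω
Step 3 — Series combination: Z_total = R + C = 12 - j2936 Ω = 2936∠-89.8° Ω.
Step 4 — Power factor: PF = cos(φ) = Re(Z)/|Z| = 12/2936 = 0.004087.
Step 5 — Type: Im(Z) = -2936 ⇒ leading (phase φ = -89.8°).

PF = 0.004087 (leading, φ = -89.8°)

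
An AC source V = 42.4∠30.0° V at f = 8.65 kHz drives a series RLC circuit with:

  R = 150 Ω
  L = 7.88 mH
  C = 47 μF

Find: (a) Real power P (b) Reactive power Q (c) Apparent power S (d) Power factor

Step 1 — Angular frequency: ω = 2π·f = 2π·8650 = 5.435e+04 rad/s.
Step 2 — Component impedances:
  R: Z = R = 150 Ω
  L: Z = jωL = j·5.435e+04·0.00788 = 0 + j428.3 Ω
  C: Z = 1/(jωC) = -j/(ω·C) = 0 - j0.3915 Ω
Step 3 — Series combination: Z_total = R + L + C = 150 + j427.9 Ω = 453.4∠70.7° Ω.
Step 4 — Source phasor: V = 42.4∠30.0° V = 36.72 + j21.2 V.
Step 5 — Current: I = V / Z = 0.07092 - j0.06096 A = 0.09351∠-40.7° A.
Step 6 — Complex power: S = V·I* = 1.312 + j3.742 VA.
Step 7 — Real power: P = Re(S) = 1.312 W.
Step 8 — Reactive power: Q = Im(S) = 3.742 VAR.
Step 9 — Apparent power: |S| = 3.965 VA.
Step 10 — Power factor: PF = P/|S| = 0.3308 (lagging).

(a) P = 1.312 W  (b) Q = 3.742 VAR  (c) S = 3.965 VA  (d) PF = 0.3308 (lagging)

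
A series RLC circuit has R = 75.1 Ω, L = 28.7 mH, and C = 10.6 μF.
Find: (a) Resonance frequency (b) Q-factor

Step 1 — Resonance condition Im(Z)=0 gives ω₀ = 1/√(LC).
Step 2 — ω₀ = 1/√(0.0287·1.06e-05) = 1813 rad/s.
Step 3 — f₀ = ω₀/(2π) = 288.6 Hz.
Step 4 — Series Q: Q = ω₀L/R = 1813·0.0287/75.1 = 0.6929.

(a) f₀ = 288.6 Hz  (b) Q = 0.6929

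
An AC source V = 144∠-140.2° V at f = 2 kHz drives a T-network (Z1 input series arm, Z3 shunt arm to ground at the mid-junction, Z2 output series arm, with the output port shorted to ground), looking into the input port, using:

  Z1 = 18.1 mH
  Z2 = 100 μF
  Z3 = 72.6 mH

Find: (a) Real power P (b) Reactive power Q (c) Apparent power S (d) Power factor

Step 1 — Angular frequency: ω = 2π·f = 2π·2000 = 1.257e+04 rad/s.
Step 2 — Component impedances:
  Z1: Z = jωL = j·1.257e+04·0.0181 = 0 + j227.5 Ω
  Z2: Z = 1/(jωC) = -j/(ω·C) = 0 - j0.7958 Ω
  Z3: Z = jωL = j·1.257e+04·0.0726 = 0 + j912.3 Ω
Step 3 — With the output port shorted to ground, the output series arm Z2 runs from the junction to ground; the shunt arm Z3 also runs from the junction to ground. They appear in parallel: Z3 || Z2 = 0 - j0.7965 Ω.
Step 4 — Series with input arm Z1: Z_in = Z1 + (Z3 || Z2) = 0 + j226.7 Ω = 226.7∠90.0° Ω.
Step 5 — Source phasor: V = 144∠-140.2° V = -110.6 - j92.18 V.
Step 6 — Current: I = V / Z = -0.4067 + j0.4881 A = 0.6353∠129.8° A.
Step 7 — Complex power: S = V·I* = 0 + j91.49 VA.
Step 8 — Real power: P = Re(S) = 0 W.
Step 9 — Reactive power: Q = Im(S) = 91.49 VAR.
Step 10 — Apparent power: |S| = 91.49 VA.
Step 11 — Power factor: PF = P/|S| = 0 (lagging).

(a) P = 0 W  (b) Q = 91.49 VAR  (c) S = 91.49 VA  (d) PF = 0 (lagging)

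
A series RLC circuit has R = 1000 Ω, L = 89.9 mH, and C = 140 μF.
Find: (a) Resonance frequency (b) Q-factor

Step 1 — Resonance condition Im(Z)=0 gives ω₀ = 1/√(LC).
Step 2 — ω₀ = 1/√(0.0899·0.00014) = 281.9 rad/s.
Step 3 — f₀ = ω₀/(2π) = 44.86 Hz.
Step 4 — Series Q: Q = ω₀L/R = 281.9·0.0899/1000 = 0.02534.

(a) f₀ = 44.86 Hz  (b) Q = 0.02534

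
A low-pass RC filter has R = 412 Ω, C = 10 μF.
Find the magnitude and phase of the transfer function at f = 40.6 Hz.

Step 1 — Angular frequency: ω = 2π·40.6 = 255.1 rad/s.
Step 2 — Transfer function: H(jω) = 1/(1 + jωRC).
Step 3 — Denominator: 1 + jωRC = 1 + j·255.1·412·1e-05 = 1 + j1.051.
Step 4 — H = 0.4751 - j0.4994.
Step 5 — Magnitude: |H| = 0.6893 (-3.2 dB); phase: φ = -46.4°.

|H| = 0.6893 (-3.2 dB), φ = -46.4°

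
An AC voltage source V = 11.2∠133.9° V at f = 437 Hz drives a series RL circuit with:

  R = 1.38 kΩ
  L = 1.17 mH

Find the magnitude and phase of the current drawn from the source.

Step 1 — Angular frequency: ω = 2π·f = 2π·437 = 2746 rad/s.
Step 2 — Component impedances:
  R: Z = R = 1380 Ω
  L: Z = jωL = j·2746·0.00117 = 0 + j3.213 Ω
Step 3 — Series combination: Z_total = R + L = 1380 + j3.213 Ω = 1380∠0.1° Ω.
Step 4 — Source phasor: V = 11.2∠133.9° V = -7.766 + j8.07 V.
Step 5 — Ohm's law: I = V / Z_total = (-7.766 + j8.07) / (1380 + j3.213) = -0.005614 + j0.005861 A.
Step 6 — Convert to polar: |I| = 0.008116 A, ∠I = 133.8°.

I = 0.008116∠133.8° A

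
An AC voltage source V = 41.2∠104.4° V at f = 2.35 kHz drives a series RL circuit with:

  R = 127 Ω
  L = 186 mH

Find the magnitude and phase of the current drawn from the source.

Step 1 — Angular frequency: ω = 2π·f = 2π·2350 = 1.477e+04 rad/s.
Step 2 — Component impedances:
  R: Z = R = 127 Ω
  L: Z = jωL = j·1.477e+04·0.186 = 0 + j2746 Ω
Step 3 — Series combination: Z_total = R + L = 127 + j2746 Ω = 2749∠87.4° Ω.
Step 4 — Source phasor: V = 41.2∠104.4° V = -10.25 + j39.91 V.
Step 5 — Ohm's law: I = V / Z_total = (-10.25 + j39.91) / (127 + j2746) = 0.01433 + j0.004393 A.
Step 6 — Convert to polar: |I| = 0.01499 A, ∠I = 17.0°.

I = 0.01499∠17.0° A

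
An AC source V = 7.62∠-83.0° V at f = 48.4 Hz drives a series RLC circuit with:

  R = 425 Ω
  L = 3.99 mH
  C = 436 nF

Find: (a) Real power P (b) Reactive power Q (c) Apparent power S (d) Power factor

Step 1 — Angular frequency: ω = 2π·f = 2π·48.4 = 304.1 rad/s.
Step 2 — Component impedances:
  R: Z = R = 425 Ω
  L: Z = jωL = j·304.1·0.00399 = 0 + j1.213 Ω
  C: Z = 1/(jωC) = -j/(ω·C) = 0 - j7542 Ω
Step 3 — Series combination: Z_total = R + L + C = 425 - j7541 Ω = 7553∠-86.8° Ω.
Step 4 — Source phasor: V = 7.62∠-83.0° V = 0.9286 - j7.563 V.
Step 5 — Current: I = V / Z = 0.001007 + j6.641e-05 A = 0.001009∠3.8° A.
Step 6 — Complex power: S = V·I* = 0.0004326 - j0.007676 VA.
Step 7 — Real power: P = Re(S) = 0.0004326 W.
Step 8 — Reactive power: Q = Im(S) = -0.007676 VAR.
Step 9 — Apparent power: |S| = 0.007688 VA.
Step 10 — Power factor: PF = P/|S| = 0.05627 (leading).

(a) P = 0.0004326 W  (b) Q = -0.007676 VAR  (c) S = 0.007688 VA  (d) PF = 0.05627 (leading)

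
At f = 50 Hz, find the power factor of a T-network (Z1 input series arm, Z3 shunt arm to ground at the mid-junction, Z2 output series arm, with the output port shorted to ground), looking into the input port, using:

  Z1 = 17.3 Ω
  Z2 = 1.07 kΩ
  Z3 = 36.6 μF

Step 1 — Angular frequency: ω = 2π·f = 2π·50 = 314.2 rad/s.
Step 2 — Component impedances:
  Z1: Z = R = 17.3 Ω
  Z2: Z = R = 1070 Ω
  Z3: Z = 1/(jωC) = -j/(ω·C) = 0 - j86.97 Ω
Step 3 — With the output port shorted to ground, the output series arm Z2 runs from the junction to ground; the shunt arm Z3 also runs from the junction to ground. They appear in parallel: Z3 || Z2 = 7.023 - j86.4 Ω.
Step 4 — Series with input arm Z1: Z_in = Z1 + (Z3 || Z2) = 24.32 - j86.4 Ω = 89.76∠-74.3° Ω.
Step 5 — Power factor: PF = cos(φ) = Re(Z)/|Z| = 24.323/89.757 = 0.271.
Step 6 — Type: Im(Z) = -86.4 ⇒ leading (phase φ = -74.3°).

PF = 0.271 (leading, φ = -74.3°)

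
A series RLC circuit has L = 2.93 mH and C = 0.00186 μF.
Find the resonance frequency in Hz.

Step 1 — Resonance condition Im(Z)=0 gives ω₀ = 1/√(LC).
Step 2 — ω₀ = 1/√(0.00293·1.86e-09) = 4.284e+05 rad/s.
Step 3 — f₀ = ω₀/(2π) = 6.818e+04 Hz.

f₀ = 6.818e+04 Hz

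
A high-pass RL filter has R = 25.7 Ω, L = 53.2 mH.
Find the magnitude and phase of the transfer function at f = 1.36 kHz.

Step 1 — Angular frequency: ω = 2π·1360 = 8545 rad/s.
Step 2 — Transfer function: H(jω) = jωL/(R + jωL).
Step 3 — Numerator jωL = j·454.6; denominator R + jωL = 25.7 + j454.6.
Step 4 — H = 0.9968 + j0.05635.
Step 5 — Magnitude: |H| = 0.9984 (-0.0 dB); phase: φ = 3.2°.

|H| = 0.9984 (-0.0 dB), φ = 3.2°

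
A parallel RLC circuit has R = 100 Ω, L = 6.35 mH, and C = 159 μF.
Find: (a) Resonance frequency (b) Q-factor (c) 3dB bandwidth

Step 1 — Resonance: ω₀ = 1/√(LC) = 1/√(0.00635·0.000159) = 995.2 rad/s.
Step 2 — f₀ = ω₀/(2π) = 158.4 Hz.
Step 3 — Parallel Q: Q = R/(ω₀L) = 100/(995.2·0.00635) = 15.82.
Step 4 — Bandwidth: Δω = ω₀/Q = 62.89 rad/s; BW = Δω/(2π) = 10.01 Hz.

(a) f₀ = 158.4 Hz  (b) Q = 15.82  (c) BW = 10.01 Hz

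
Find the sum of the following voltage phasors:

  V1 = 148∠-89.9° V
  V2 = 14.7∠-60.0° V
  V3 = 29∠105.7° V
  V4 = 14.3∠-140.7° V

Step 1 — Convert each phasor to rectangular form:
  V1 = 148·(cos(-89.9°) + j·sin(-89.9°)) = 0.2583 - j148 V
  V2 = 14.7·(cos(-60.0°) + j·sin(-60.0°)) = 7.35 - j12.73 V
  V3 = 29·(cos(105.7°) + j·sin(105.7°)) = -7.847 + j27.92 V
  V4 = 14.3·(cos(-140.7°) + j·sin(-140.7°)) = -11.07 - j9.057 V
Step 2 — Sum components: V_total = -11.31 - j141.9 V.
Step 3 — Convert to polar: |V_total| = 142.3 V, ∠V_total = -94.6°.

V_total = 142.3∠-94.6° V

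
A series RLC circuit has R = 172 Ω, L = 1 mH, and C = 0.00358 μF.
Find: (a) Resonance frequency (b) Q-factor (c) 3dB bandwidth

Step 1 — Resonance: ω₀ = 1/√(LC) = 1/√(0.001·3.58e-09) = 5.285e+05 rad/s.
Step 2 — f₀ = ω₀/(2π) = 8.412e+04 Hz.
Step 3 — Series Q: Q = ω₀L/R = 5.285e+05·0.001/172 = 3.073.
Step 4 — Bandwidth: Δω = ω₀/Q = 1.72e+05 rad/s; BW = Δω/(2π) = 2.737e+04 Hz.

(a) f₀ = 8.412e+04 Hz  (b) Q = 3.073  (c) BW = 2.737e+04 Hz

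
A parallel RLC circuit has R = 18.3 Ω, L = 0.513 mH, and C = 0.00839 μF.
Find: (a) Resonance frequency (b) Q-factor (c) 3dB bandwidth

Step 1 — Resonance: ω₀ = 1/√(LC) = 1/√(0.000513·8.39e-09) = 4.82e+05 rad/s.
Step 2 — f₀ = ω₀/(2π) = 7.672e+04 Hz.
Step 3 — Parallel Q: Q = R/(ω₀L) = 18.3/(4.82e+05·0.000513) = 0.07401.
Step 4 — Bandwidth: Δω = ω₀/Q = 6.513e+06 rad/s; BW = Δω/(2π) = 1.037e+06 Hz.

(a) f₀ = 7.672e+04 Hz  (b) Q = 0.07401  (c) BW = 1.037e+06 Hz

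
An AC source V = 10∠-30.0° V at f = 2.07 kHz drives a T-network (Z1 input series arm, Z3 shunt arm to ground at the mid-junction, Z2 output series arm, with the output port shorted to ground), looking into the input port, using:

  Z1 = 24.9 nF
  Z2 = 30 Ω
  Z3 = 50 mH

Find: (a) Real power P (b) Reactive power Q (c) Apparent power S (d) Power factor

Step 1 — Angular frequency: ω = 2π·f = 2π·2070 = 1.301e+04 rad/s.
Step 2 — Component impedances:
  Z1: Z = 1/(jωC) = -j/(ω·C) = 0 - j3088 Ω
  Z2: Z = R = 30 Ω
  Z3: Z = jωL = j·1.301e+04·0.05 = 0 + j650.3 Ω
Step 3 — With the output port shorted to ground, the output series arm Z2 runs from the junction to ground; the shunt arm Z3 also runs from the junction to ground. They appear in parallel: Z3 || Z2 = 29.94 + j1.381 Ω.
Step 4 — Series with input arm Z1: Z_in = Z1 + (Z3 || Z2) = 29.94 - j3086 Ω = 3087∠-89.4° Ω.
Step 5 — Source phasor: V = 10∠-30.0° V = 8.66 - j5 V.
Step 6 — Current: I = V / Z = 0.001647 + j0.00279 A = 0.00324∠59.4° A.
Step 7 — Complex power: S = V·I* = 0.0003142 - j0.0324 VA.
Step 8 — Real power: P = Re(S) = 0.0003142 W.
Step 9 — Reactive power: Q = Im(S) = -0.0324 VAR.
Step 10 — Apparent power: |S| = 0.0324 VA.
Step 11 — Power factor: PF = P/|S| = 0.009699 (leading).

(a) P = 0.0003142 W  (b) Q = -0.0324 VAR  (c) S = 0.0324 VA  (d) PF = 0.009699 (leading)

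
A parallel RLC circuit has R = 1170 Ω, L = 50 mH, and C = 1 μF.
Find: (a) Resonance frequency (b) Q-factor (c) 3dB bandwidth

Step 1 — Resonance: ω₀ = 1/√(LC) = 1/√(0.05·1e-06) = 4472 rad/s.
Step 2 — f₀ = ω₀/(2π) = 711.8 Hz.
Step 3 — Parallel Q: Q = R/(ω₀L) = 1170/(4472·0.05) = 5.232.
Step 4 — Bandwidth: Δω = ω₀/Q = 854.7 rad/s; BW = Δω/(2π) = 136 Hz.

(a) f₀ = 711.8 Hz  (b) Q = 5.232  (c) BW = 136 Hz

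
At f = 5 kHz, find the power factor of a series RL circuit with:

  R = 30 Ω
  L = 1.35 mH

Step 1 — Angular frequency: ω = 2π·f = 2π·5000 = 3.142e+04 rad/s.
Step 2 — Component impedances:
  R: Z = R = 30 Ω
  L: Z = jωL = j·3.142e+04·0.00135 = 0 + j42.41 Ω
Step 3 — Series combination: Z_total = R + L = 30 + j42.41 Ω = 51.95∠54.7° Ω.
Step 4 — Power factor: PF = cos(φ) = Re(Z)/|Z| = 30/51.95 = 0.5775.
Step 5 — Type: Im(Z) = 42.41 ⇒ lagging (phase φ = 54.7°).

PF = 0.5775 (lagging, φ = 54.7°)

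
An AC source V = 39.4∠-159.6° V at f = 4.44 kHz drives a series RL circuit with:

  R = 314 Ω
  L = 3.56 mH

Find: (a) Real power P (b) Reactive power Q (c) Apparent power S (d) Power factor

Step 1 — Angular frequency: ω = 2π·f = 2π·4440 = 2.79e+04 rad/s.
Step 2 — Component impedances:
  R: Z = R = 314 Ω
  L: Z = jωL = j·2.79e+04·0.00356 = 0 + j99.31 Ω
Step 3 — Series combination: Z_total = R + L = 314 + j99.31 Ω = 329.3∠17.6° Ω.
Step 4 — Source phasor: V = 39.4∠-159.6° V = -36.93 - j13.73 V.
Step 5 — Current: I = V / Z = -0.1195 - j0.005945 A = 0.1196∠-177.2° A.
Step 6 — Complex power: S = V·I* = 4.494 + j1.421 VA.
Step 7 — Real power: P = Re(S) = 4.494 W.
Step 8 — Reactive power: Q = Im(S) = 1.421 VAR.
Step 9 — Apparent power: |S| = 4.714 VA.
Step 10 — Power factor: PF = P/|S| = 0.9534 (lagging).

(a) P = 4.494 W  (b) Q = 1.421 VAR  (c) S = 4.714 VA  (d) PF = 0.9534 (lagging)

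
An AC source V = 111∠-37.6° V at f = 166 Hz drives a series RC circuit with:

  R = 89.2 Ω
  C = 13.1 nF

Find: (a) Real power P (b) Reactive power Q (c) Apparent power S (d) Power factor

Step 1 — Angular frequency: ω = 2π·f = 2π·166 = 1043 rad/s.
Step 2 — Component impedances:
  R: Z = R = 89.2 Ω
  C: Z = 1/(jωC) = -j/(ω·C) = 0 - j7.319e+04 Ω
Step 3 — Series combination: Z_total = R + C = 89.2 - j7.319e+04 Ω = 7.319e+04∠-89.9° Ω.
Step 4 — Source phasor: V = 111∠-37.6° V = 87.94 - j67.73 V.
Step 5 — Current: I = V / Z = 0.0009268 + j0.0012 A = 0.001517∠52.3° A.
Step 6 — Complex power: S = V·I* = 0.0002052 - j0.1683 VA.
Step 7 — Real power: P = Re(S) = 0.0002052 W.
Step 8 — Reactive power: Q = Im(S) = -0.1683 VAR.
Step 9 — Apparent power: |S| = 0.1683 VA.
Step 10 — Power factor: PF = P/|S| = 0.001219 (leading).

(a) P = 0.0002052 W  (b) Q = -0.1683 VAR  (c) S = 0.1683 VA  (d) PF = 0.001219 (leading)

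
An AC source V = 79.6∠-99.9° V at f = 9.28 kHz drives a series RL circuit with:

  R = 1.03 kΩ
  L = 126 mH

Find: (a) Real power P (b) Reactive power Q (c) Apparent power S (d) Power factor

Step 1 — Angular frequency: ω = 2π·f = 2π·9280 = 5.831e+04 rad/s.
Step 2 — Component impedances:
  R: Z = R = 1030 Ω
  L: Z = jωL = j·5.831e+04·0.126 = 0 + j7347 Ω
Step 3 — Series combination: Z_total = R + L = 1030 + j7347 Ω = 7419∠82.0° Ω.
Step 4 — Source phasor: V = 79.6∠-99.9° V = -13.69 - j78.41 V.
Step 5 — Current: I = V / Z = -0.01072 + j0.0003594 A = 0.01073∠178.1° A.
Step 6 — Complex power: S = V·I* = 0.1186 + j0.8458 VA.
Step 7 — Real power: P = Re(S) = 0.1186 W.
Step 8 — Reactive power: Q = Im(S) = 0.8458 VAR.
Step 9 — Apparent power: |S| = 0.8541 VA.
Step 10 — Power factor: PF = P/|S| = 0.1388 (lagging).

(a) P = 0.1186 W  (b) Q = 0.8458 VAR  (c) S = 0.8541 VA  (d) PF = 0.1388 (lagging)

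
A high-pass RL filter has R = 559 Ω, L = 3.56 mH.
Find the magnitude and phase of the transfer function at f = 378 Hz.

Step 1 — Angular frequency: ω = 2π·378 = 2375 rad/s.
Step 2 — Transfer function: H(jω) = jωL/(R + jωL).
Step 3 — Numerator jωL = j·8.455; denominator R + jωL = 559 + j8.455.
Step 4 — H = 0.0002287 + j0.01512.
Step 5 — Magnitude: |H| = 0.01512 (-36.4 dB); phase: φ = 89.1°.

|H| = 0.01512 (-36.4 dB), φ = 89.1°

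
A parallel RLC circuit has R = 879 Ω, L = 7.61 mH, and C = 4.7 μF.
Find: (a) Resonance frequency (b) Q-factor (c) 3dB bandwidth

Step 1 — Resonance: ω₀ = 1/√(LC) = 1/√(0.00761·4.7e-06) = 5288 rad/s.
Step 2 — f₀ = ω₀/(2π) = 841.5 Hz.
Step 3 — Parallel Q: Q = R/(ω₀L) = 879/(5288·0.00761) = 21.84.
Step 4 — Bandwidth: Δω = ω₀/Q = 242.1 rad/s; BW = Δω/(2π) = 38.52 Hz.

(a) f₀ = 841.5 Hz  (b) Q = 21.84  (c) BW = 38.52 Hz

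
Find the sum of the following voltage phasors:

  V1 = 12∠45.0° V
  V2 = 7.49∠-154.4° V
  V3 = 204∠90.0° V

Step 1 — Convert each phasor to rectangular form:
  V1 = 12·(cos(45.0°) + j·sin(45.0°)) = 8.485 + j8.485 V
  V2 = 7.49·(cos(-154.4°) + j·sin(-154.4°)) = -6.755 - j3.236 V
  V3 = 204·(cos(90.0°) + j·sin(90.0°)) = 0 + j204 V
Step 2 — Sum components: V_total = 1.731 + j209.2 V.
Step 3 — Convert to polar: |V_total| = 209.3 V, ∠V_total = 89.5°.

V_total = 209.3∠89.5° V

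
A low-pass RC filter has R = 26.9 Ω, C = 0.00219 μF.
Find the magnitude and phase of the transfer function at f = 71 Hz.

Step 1 — Angular frequency: ω = 2π·71 = 446.1 rad/s.
Step 2 — Transfer function: H(jω) = 1/(1 + jωRC).
Step 3 — Denominator: 1 + jωRC = 1 + j·446.1·26.9·2.19e-09 = 1 + j2.628e-05.
Step 4 — H = 1 - j2.628e-05.
Step 5 — Magnitude: |H| = 1 (-0.0 dB); phase: φ = -0.0°.

|H| = 1 (-0.0 dB), φ = -0.0°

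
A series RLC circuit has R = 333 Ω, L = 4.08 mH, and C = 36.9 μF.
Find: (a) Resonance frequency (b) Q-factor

Step 1 — Resonance condition Im(Z)=0 gives ω₀ = 1/√(LC).
Step 2 — ω₀ = 1/√(0.00408·3.69e-05) = 2577 rad/s.
Step 3 — f₀ = ω₀/(2π) = 410.2 Hz.
Step 4 — Series Q: Q = ω₀L/R = 2577·0.00408/333 = 0.03158.

(a) f₀ = 410.2 Hz  (b) Q = 0.03158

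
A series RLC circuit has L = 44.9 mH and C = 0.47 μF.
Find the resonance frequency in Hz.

Step 1 — Resonance condition Im(Z)=0 gives ω₀ = 1/√(LC).
Step 2 — ω₀ = 1/√(0.0449·4.7e-07) = 6884 rad/s.
Step 3 — f₀ = ω₀/(2π) = 1096 Hz.

f₀ = 1096 Hz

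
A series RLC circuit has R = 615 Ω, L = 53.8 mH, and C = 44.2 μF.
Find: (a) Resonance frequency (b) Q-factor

Step 1 — Resonance condition Im(Z)=0 gives ω₀ = 1/√(LC).
Step 2 — ω₀ = 1/√(0.0538·4.42e-05) = 648.5 rad/s.
Step 3 — f₀ = ω₀/(2π) = 103.2 Hz.
Step 4 — Series Q: Q = ω₀L/R = 648.5·0.0538/615 = 0.05673.

(a) f₀ = 103.2 Hz  (b) Q = 0.05673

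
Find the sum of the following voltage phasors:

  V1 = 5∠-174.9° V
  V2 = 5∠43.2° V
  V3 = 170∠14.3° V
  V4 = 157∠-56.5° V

Step 1 — Convert each phasor to rectangular form:
  V1 = 5·(cos(-174.9°) + j·sin(-174.9°)) = -4.98 - j0.4445 V
  V2 = 5·(cos(43.2°) + j·sin(43.2°)) = 3.645 + j3.423 V
  V3 = 170·(cos(14.3°) + j·sin(14.3°)) = 164.7 + j41.99 V
  V4 = 157·(cos(-56.5°) + j·sin(-56.5°)) = 86.65 - j130.9 V
Step 2 — Sum components: V_total = 250.1 - j85.95 V.
Step 3 — Convert to polar: |V_total| = 264.4 V, ∠V_total = -19.0°.

V_total = 264.4∠-19.0° V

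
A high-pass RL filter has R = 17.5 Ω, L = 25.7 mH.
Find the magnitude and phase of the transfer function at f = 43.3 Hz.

Step 1 — Angular frequency: ω = 2π·43.3 = 272.1 rad/s.
Step 2 — Transfer function: H(jω) = jωL/(R + jωL).
Step 3 — Numerator jωL = j·6.992; denominator R + jωL = 17.5 + j6.992.
Step 4 — H = 0.1377 + j0.3445.
Step 5 — Magnitude: |H| = 0.371 (-8.6 dB); phase: φ = 68.2°.

|H| = 0.371 (-8.6 dB), φ = 68.2°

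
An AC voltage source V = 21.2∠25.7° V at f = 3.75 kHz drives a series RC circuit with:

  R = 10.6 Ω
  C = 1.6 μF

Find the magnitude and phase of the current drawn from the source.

Step 1 — Angular frequency: ω = 2π·f = 2π·3750 = 2.356e+04 rad/s.
Step 2 — Component impedances:
  R: Z = R = 10.6 Ω
  C: Z = 1/(jωC) = -j/(ω·C) = 0 - j26.53 Ω
Step 3 — Series combination: Z_total = R + C = 10.6 - j26.53 Ω = 28.57∠-68.2° Ω.
Step 4 — Source phasor: V = 21.2∠25.7° V = 19.1 + j9.194 V.
Step 5 — Ohm's law: I = V / Z_total = (19.1 + j9.194) / (10.6 - j26.53) = -0.05071 + j0.7404 A.
Step 6 — Convert to polar: |I| = 0.7422 A, ∠I = 93.9°.

I = 0.7422∠93.9° A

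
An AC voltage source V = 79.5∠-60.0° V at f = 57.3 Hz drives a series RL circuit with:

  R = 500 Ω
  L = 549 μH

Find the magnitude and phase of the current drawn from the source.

Step 1 — Angular frequency: ω = 2π·f = 2π·57.3 = 360 rad/s.
Step 2 — Component impedances:
  R: Z = R = 500 Ω
  L: Z = jωL = j·360·0.000549 = 0 + j0.1977 Ω
Step 3 — Series combination: Z_total = R + L = 500 + j0.1977 Ω = 500∠0.0° Ω.
Step 4 — Source phasor: V = 79.5∠-60.0° V = 39.75 - j68.85 V.
Step 5 — Ohm's law: I = V / Z_total = (39.75 - j68.85) / (500 + j0.1977) = 0.07945 - j0.1377 A.
Step 6 — Convert to polar: |I| = 0.159 A, ∠I = -60.0°.

I = 0.159∠-60.0° A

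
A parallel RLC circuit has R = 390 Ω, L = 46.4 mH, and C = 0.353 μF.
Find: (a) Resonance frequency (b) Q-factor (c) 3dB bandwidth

Step 1 — Resonance: ω₀ = 1/√(LC) = 1/√(0.0464·3.53e-07) = 7814 rad/s.
Step 2 — f₀ = ω₀/(2π) = 1244 Hz.
Step 3 — Parallel Q: Q = R/(ω₀L) = 390/(7814·0.0464) = 1.076.
Step 4 — Bandwidth: Δω = ω₀/Q = 7264 rad/s; BW = Δω/(2π) = 1156 Hz.

(a) f₀ = 1244 Hz  (b) Q = 1.076  (c) BW = 1156 Hz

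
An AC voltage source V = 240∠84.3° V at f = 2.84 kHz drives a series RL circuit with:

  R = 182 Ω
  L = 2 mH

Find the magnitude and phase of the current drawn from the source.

Step 1 — Angular frequency: ω = 2π·f = 2π·2840 = 1.784e+04 rad/s.
Step 2 — Component impedances:
  R: Z = R = 182 Ω
  L: Z = jωL = j·1.784e+04·0.002 = 0 + j35.69 Ω
Step 3 — Series combination: Z_total = R + L = 182 + j35.69 Ω = 185.5∠11.1° Ω.
Step 4 — Source phasor: V = 240∠84.3° V = 23.84 + j238.8 V.
Step 5 — Ohm's law: I = V / Z_total = (23.84 + j238.8) / (182 + j35.69) = 0.3739 + j1.239 A.
Step 6 — Convert to polar: |I| = 1.294 A, ∠I = 73.2°.

I = 1.294∠73.2° A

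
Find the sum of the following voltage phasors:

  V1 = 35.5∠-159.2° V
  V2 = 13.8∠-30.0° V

Step 1 — Convert each phasor to rectangular form:
  V1 = 35.5·(cos(-159.2°) + j·sin(-159.2°)) = -33.19 - j12.61 V
  V2 = 13.8·(cos(-30.0°) + j·sin(-30.0°)) = 11.95 - j6.9 V
Step 2 — Sum components: V_total = -21.24 - j19.51 V.
Step 3 — Convert to polar: |V_total| = 28.83 V, ∠V_total = -137.4°.

V_total = 28.83∠-137.4° V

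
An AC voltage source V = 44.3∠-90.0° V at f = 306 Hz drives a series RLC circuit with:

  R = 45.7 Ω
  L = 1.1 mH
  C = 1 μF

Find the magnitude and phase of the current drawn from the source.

Step 1 — Angular frequency: ω = 2π·f = 2π·306 = 1923 rad/s.
Step 2 — Component impedances:
  R: Z = R = 45.7 Ω
  L: Z = jωL = j·1923·0.0011 = 0 + j2.115 Ω
  C: Z = 1/(jωC) = -j/(ω·C) = 0 - j520.1 Ω
Step 3 — Series combination: Z_total = R + L + C = 45.7 - j518 Ω = 520∠-85.0° Ω.
Step 4 — Source phasor: V = 44.3∠-90.0° V = 0 - j44.3 V.
Step 5 — Ohm's law: I = V / Z_total = (0 - j44.3) / (45.7 - j518) = 0.08486 - j0.007487 A.
Step 6 — Convert to polar: |I| = 0.08519 A, ∠I = -5.0°.

I = 0.08519∠-5.0° A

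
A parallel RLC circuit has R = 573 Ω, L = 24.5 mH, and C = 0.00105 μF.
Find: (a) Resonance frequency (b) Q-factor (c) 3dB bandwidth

Step 1 — Resonance: ω₀ = 1/√(LC) = 1/√(0.0245·1.05e-09) = 1.972e+05 rad/s.
Step 2 — f₀ = ω₀/(2π) = 3.138e+04 Hz.
Step 3 — Parallel Q: Q = R/(ω₀L) = 573/(1.972e+05·0.0245) = 0.1186.
Step 4 — Bandwidth: Δω = ω₀/Q = 1.662e+06 rad/s; BW = Δω/(2π) = 2.645e+05 Hz.

(a) f₀ = 3.138e+04 Hz  (b) Q = 0.1186  (c) BW = 2.645e+05 Hz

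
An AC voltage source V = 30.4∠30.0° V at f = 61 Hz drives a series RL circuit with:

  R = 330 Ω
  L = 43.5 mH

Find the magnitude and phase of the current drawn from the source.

Step 1 — Angular frequency: ω = 2π·f = 2π·61 = 383.3 rad/s.
Step 2 — Component impedances:
  R: Z = R = 330 Ω
  L: Z = jωL = j·383.3·0.0435 = 0 + j16.67 Ω
Step 3 — Series combination: Z_total = R + L = 330 + j16.67 Ω = 330.4∠2.9° Ω.
Step 4 — Source phasor: V = 30.4∠30.0° V = 26.33 + j15.2 V.
Step 5 — Ohm's law: I = V / Z_total = (26.33 + j15.2) / (330 + j16.67) = 0.0819 + j0.04192 A.
Step 6 — Convert to polar: |I| = 0.092 A, ∠I = 27.1°.

I = 0.092∠27.1° A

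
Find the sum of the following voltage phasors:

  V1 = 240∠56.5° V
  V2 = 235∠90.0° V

Step 1 — Convert each phasor to rectangular form:
  V1 = 240·(cos(56.5°) + j·sin(56.5°)) = 132.5 + j200.1 V
  V2 = 235·(cos(90.0°) + j·sin(90.0°)) = 0 + j235 V
Step 2 — Sum components: V_total = 132.5 + j435.1 V.
Step 3 — Convert to polar: |V_total| = 454.8 V, ∠V_total = 73.1°.

V_total = 454.8∠73.1° V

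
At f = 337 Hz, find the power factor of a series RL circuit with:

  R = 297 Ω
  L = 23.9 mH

Step 1 — Angular frequency: ω = 2π·f = 2π·337 = 2117 rad/s.
Step 2 — Component impedances:
  R: Z = R = 297 Ω
  L: Z = jωL = j·2117·0.0239 = 0 + j50.61 Ω
Step 3 — Series combination: Z_total = R + L = 297 + j50.61 Ω = 301.3∠9.7° Ω.
Step 4 — Power factor: PF = cos(φ) = Re(Z)/|Z| = 297/301.28 = 0.9858.
Step 5 — Type: Im(Z) = 50.61 ⇒ lagging (phase φ = 9.7°).

PF = 0.9858 (lagging, φ = 9.7°)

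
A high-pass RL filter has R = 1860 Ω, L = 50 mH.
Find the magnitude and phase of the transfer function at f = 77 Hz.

Step 1 — Angular frequency: ω = 2π·77 = 483.8 rad/s.
Step 2 — Transfer function: H(jω) = jωL/(R + jωL).
Step 3 — Numerator jωL = j·24.19; denominator R + jωL = 1860 + j24.19.
Step 4 — H = 0.0001691 + j0.013.
Step 5 — Magnitude: |H| = 0.013 (-37.7 dB); phase: φ = 89.3°.

|H| = 0.013 (-37.7 dB), φ = 89.3°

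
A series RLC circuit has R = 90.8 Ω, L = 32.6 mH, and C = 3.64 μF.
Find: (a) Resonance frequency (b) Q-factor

Step 1 — Resonance condition Im(Z)=0 gives ω₀ = 1/√(LC).
Step 2 — ω₀ = 1/√(0.0326·3.64e-06) = 2903 rad/s.
Step 3 — f₀ = ω₀/(2π) = 462 Hz.
Step 4 — Series Q: Q = ω₀L/R = 2903·0.0326/90.8 = 1.042.

(a) f₀ = 462 Hz  (b) Q = 1.042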